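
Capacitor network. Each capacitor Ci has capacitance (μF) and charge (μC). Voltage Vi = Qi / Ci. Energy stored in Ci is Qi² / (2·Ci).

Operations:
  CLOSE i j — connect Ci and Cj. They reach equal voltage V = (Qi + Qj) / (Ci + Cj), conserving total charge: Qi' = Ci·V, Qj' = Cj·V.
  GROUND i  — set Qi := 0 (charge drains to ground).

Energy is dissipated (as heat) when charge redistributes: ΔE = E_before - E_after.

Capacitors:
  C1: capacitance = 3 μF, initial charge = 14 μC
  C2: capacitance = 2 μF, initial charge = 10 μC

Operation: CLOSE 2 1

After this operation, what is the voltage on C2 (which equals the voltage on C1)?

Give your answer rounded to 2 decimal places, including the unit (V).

Initial: C1(3μF, Q=14μC, V=4.67V), C2(2μF, Q=10μC, V=5.00V)
Op 1: CLOSE 2-1: Q_total=24.00, C_total=5.00, V=4.80; Q2=9.60, Q1=14.40; dissipated=0.067

Answer: 4.80 V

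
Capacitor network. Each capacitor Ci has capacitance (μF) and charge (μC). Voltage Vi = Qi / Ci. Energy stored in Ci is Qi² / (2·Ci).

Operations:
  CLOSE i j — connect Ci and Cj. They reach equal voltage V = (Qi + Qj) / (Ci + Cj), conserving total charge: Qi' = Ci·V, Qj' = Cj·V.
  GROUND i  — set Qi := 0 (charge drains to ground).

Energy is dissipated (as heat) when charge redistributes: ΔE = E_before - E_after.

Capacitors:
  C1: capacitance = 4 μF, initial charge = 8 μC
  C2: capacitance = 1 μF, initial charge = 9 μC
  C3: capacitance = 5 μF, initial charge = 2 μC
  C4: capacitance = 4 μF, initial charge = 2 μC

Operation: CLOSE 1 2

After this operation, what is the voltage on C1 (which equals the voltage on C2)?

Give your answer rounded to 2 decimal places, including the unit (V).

Initial: C1(4μF, Q=8μC, V=2.00V), C2(1μF, Q=9μC, V=9.00V), C3(5μF, Q=2μC, V=0.40V), C4(4μF, Q=2μC, V=0.50V)
Op 1: CLOSE 1-2: Q_total=17.00, C_total=5.00, V=3.40; Q1=13.60, Q2=3.40; dissipated=19.600

Answer: 3.40 V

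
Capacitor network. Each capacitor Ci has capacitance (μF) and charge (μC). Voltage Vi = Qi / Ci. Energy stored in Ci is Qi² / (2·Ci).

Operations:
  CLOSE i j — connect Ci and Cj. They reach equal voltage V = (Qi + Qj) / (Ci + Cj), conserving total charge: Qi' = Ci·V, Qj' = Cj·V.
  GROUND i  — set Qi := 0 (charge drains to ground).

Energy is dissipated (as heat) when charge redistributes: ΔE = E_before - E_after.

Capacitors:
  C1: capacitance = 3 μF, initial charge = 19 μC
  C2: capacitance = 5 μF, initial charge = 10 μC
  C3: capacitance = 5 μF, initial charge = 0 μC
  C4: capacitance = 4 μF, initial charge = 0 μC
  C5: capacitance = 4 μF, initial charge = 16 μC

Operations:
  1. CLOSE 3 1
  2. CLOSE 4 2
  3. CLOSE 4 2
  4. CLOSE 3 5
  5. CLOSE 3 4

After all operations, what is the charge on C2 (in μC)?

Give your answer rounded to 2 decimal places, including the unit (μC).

Initial: C1(3μF, Q=19μC, V=6.33V), C2(5μF, Q=10μC, V=2.00V), C3(5μF, Q=0μC, V=0.00V), C4(4μF, Q=0μC, V=0.00V), C5(4μF, Q=16μC, V=4.00V)
Op 1: CLOSE 3-1: Q_total=19.00, C_total=8.00, V=2.38; Q3=11.88, Q1=7.12; dissipated=37.604
Op 2: CLOSE 4-2: Q_total=10.00, C_total=9.00, V=1.11; Q4=4.44, Q2=5.56; dissipated=4.444
Op 3: CLOSE 4-2: Q_total=10.00, C_total=9.00, V=1.11; Q4=4.44, Q2=5.56; dissipated=0.000
Op 4: CLOSE 3-5: Q_total=27.88, C_total=9.00, V=3.10; Q3=15.49, Q5=12.39; dissipated=2.934
Op 5: CLOSE 3-4: Q_total=19.93, C_total=9.00, V=2.21; Q3=11.07, Q4=8.86; dissipated=4.383
Final charges: Q1=7.12, Q2=5.56, Q3=11.07, Q4=8.86, Q5=12.39

Answer: 5.56 μC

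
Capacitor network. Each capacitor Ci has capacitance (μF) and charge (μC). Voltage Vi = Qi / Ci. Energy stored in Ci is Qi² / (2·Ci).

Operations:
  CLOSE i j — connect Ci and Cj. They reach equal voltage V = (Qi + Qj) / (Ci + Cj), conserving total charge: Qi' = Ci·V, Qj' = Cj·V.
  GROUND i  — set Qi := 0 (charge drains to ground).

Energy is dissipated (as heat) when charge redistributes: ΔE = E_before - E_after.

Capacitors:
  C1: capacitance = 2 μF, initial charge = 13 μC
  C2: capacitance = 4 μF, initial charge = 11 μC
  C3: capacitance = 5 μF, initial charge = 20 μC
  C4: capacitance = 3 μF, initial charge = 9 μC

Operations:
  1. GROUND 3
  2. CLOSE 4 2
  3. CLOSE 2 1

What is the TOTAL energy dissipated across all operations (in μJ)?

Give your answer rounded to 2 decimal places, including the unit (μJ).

Answer: 48.90 μJ

Derivation:
Initial: C1(2μF, Q=13μC, V=6.50V), C2(4μF, Q=11μC, V=2.75V), C3(5μF, Q=20μC, V=4.00V), C4(3μF, Q=9μC, V=3.00V)
Op 1: GROUND 3: Q3=0; energy lost=40.000
Op 2: CLOSE 4-2: Q_total=20.00, C_total=7.00, V=2.86; Q4=8.57, Q2=11.43; dissipated=0.054
Op 3: CLOSE 2-1: Q_total=24.43, C_total=6.00, V=4.07; Q2=16.29, Q1=8.14; dissipated=8.847
Total dissipated: 48.901 μJ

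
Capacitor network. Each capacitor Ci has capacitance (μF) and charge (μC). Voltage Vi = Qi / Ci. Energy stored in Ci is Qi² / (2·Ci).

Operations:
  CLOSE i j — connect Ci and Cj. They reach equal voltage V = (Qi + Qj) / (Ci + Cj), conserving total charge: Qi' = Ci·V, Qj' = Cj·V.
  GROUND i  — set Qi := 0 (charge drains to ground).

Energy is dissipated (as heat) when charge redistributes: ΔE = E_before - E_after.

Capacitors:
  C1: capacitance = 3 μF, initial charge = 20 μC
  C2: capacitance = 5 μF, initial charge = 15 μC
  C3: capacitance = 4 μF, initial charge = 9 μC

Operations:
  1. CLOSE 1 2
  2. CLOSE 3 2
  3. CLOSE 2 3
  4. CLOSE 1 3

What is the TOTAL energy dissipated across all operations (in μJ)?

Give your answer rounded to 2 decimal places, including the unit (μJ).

Answer: 18.39 μJ

Derivation:
Initial: C1(3μF, Q=20μC, V=6.67V), C2(5μF, Q=15μC, V=3.00V), C3(4μF, Q=9μC, V=2.25V)
Op 1: CLOSE 1-2: Q_total=35.00, C_total=8.00, V=4.38; Q1=13.12, Q2=21.88; dissipated=12.604
Op 2: CLOSE 3-2: Q_total=30.88, C_total=9.00, V=3.43; Q3=13.72, Q2=17.15; dissipated=5.017
Op 3: CLOSE 2-3: Q_total=30.88, C_total=9.00, V=3.43; Q2=17.15, Q3=13.72; dissipated=0.000
Op 4: CLOSE 1-3: Q_total=26.85, C_total=7.00, V=3.84; Q1=11.51, Q3=15.34; dissipated=0.765
Total dissipated: 18.386 μJ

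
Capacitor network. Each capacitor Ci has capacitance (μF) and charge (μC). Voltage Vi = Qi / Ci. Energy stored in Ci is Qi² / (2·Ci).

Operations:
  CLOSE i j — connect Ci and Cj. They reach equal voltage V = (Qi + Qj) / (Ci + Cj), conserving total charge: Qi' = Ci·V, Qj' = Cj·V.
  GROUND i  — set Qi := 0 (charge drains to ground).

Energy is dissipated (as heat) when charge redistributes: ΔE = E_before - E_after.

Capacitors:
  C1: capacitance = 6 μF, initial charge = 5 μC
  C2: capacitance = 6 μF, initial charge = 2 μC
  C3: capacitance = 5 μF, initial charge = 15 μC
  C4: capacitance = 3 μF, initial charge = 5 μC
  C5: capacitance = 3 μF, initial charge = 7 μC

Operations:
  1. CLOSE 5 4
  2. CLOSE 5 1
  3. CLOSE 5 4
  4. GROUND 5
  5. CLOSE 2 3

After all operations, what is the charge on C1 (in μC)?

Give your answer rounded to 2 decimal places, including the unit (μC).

Answer: 7.33 μC

Derivation:
Initial: C1(6μF, Q=5μC, V=0.83V), C2(6μF, Q=2μC, V=0.33V), C3(5μF, Q=15μC, V=3.00V), C4(3μF, Q=5μC, V=1.67V), C5(3μF, Q=7μC, V=2.33V)
Op 1: CLOSE 5-4: Q_total=12.00, C_total=6.00, V=2.00; Q5=6.00, Q4=6.00; dissipated=0.333
Op 2: CLOSE 5-1: Q_total=11.00, C_total=9.00, V=1.22; Q5=3.67, Q1=7.33; dissipated=1.361
Op 3: CLOSE 5-4: Q_total=9.67, C_total=6.00, V=1.61; Q5=4.83, Q4=4.83; dissipated=0.454
Op 4: GROUND 5: Q5=0; energy lost=3.894
Op 5: CLOSE 2-3: Q_total=17.00, C_total=11.00, V=1.55; Q2=9.27, Q3=7.73; dissipated=9.697
Final charges: Q1=7.33, Q2=9.27, Q3=7.73, Q4=4.83, Q5=0.00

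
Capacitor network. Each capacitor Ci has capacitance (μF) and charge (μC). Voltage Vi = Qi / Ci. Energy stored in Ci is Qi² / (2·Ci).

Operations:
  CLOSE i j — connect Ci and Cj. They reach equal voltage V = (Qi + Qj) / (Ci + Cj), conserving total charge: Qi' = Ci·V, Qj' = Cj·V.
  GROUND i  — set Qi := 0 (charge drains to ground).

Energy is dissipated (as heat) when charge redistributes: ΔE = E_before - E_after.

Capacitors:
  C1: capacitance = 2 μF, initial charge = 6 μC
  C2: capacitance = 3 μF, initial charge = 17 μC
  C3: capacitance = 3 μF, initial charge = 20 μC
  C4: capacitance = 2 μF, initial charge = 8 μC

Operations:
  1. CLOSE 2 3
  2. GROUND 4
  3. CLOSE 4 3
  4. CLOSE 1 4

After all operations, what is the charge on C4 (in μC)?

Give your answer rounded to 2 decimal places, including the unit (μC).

Initial: C1(2μF, Q=6μC, V=3.00V), C2(3μF, Q=17μC, V=5.67V), C3(3μF, Q=20μC, V=6.67V), C4(2μF, Q=8μC, V=4.00V)
Op 1: CLOSE 2-3: Q_total=37.00, C_total=6.00, V=6.17; Q2=18.50, Q3=18.50; dissipated=0.750
Op 2: GROUND 4: Q4=0; energy lost=16.000
Op 3: CLOSE 4-3: Q_total=18.50, C_total=5.00, V=3.70; Q4=7.40, Q3=11.10; dissipated=22.817
Op 4: CLOSE 1-4: Q_total=13.40, C_total=4.00, V=3.35; Q1=6.70, Q4=6.70; dissipated=0.245
Final charges: Q1=6.70, Q2=18.50, Q3=11.10, Q4=6.70

Answer: 6.70 μC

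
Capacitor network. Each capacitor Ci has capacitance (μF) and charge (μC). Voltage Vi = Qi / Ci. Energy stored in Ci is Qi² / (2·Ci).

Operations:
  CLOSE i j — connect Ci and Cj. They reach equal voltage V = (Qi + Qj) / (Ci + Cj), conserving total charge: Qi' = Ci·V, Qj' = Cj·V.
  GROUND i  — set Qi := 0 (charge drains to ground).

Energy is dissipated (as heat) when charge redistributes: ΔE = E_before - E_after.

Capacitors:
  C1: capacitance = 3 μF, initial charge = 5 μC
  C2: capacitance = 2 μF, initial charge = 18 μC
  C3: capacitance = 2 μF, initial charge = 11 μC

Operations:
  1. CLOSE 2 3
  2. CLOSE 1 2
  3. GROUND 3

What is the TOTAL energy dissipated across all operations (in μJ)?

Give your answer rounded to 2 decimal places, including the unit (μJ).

Initial: C1(3μF, Q=5μC, V=1.67V), C2(2μF, Q=18μC, V=9.00V), C3(2μF, Q=11μC, V=5.50V)
Op 1: CLOSE 2-3: Q_total=29.00, C_total=4.00, V=7.25; Q2=14.50, Q3=14.50; dissipated=6.125
Op 2: CLOSE 1-2: Q_total=19.50, C_total=5.00, V=3.90; Q1=11.70, Q2=7.80; dissipated=18.704
Op 3: GROUND 3: Q3=0; energy lost=52.562
Total dissipated: 77.392 μJ

Answer: 77.39 μJ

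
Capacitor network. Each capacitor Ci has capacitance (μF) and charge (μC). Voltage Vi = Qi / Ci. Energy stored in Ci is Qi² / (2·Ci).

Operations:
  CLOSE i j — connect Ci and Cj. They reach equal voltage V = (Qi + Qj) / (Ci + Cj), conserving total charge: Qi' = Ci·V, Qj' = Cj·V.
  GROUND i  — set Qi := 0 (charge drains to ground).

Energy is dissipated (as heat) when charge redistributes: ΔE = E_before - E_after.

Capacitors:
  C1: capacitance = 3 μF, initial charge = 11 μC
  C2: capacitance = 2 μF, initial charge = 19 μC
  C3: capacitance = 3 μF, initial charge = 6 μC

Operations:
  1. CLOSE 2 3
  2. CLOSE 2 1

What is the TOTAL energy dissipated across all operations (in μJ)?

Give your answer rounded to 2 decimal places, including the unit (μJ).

Initial: C1(3μF, Q=11μC, V=3.67V), C2(2μF, Q=19μC, V=9.50V), C3(3μF, Q=6μC, V=2.00V)
Op 1: CLOSE 2-3: Q_total=25.00, C_total=5.00, V=5.00; Q2=10.00, Q3=15.00; dissipated=33.750
Op 2: CLOSE 2-1: Q_total=21.00, C_total=5.00, V=4.20; Q2=8.40, Q1=12.60; dissipated=1.067
Total dissipated: 34.817 μJ

Answer: 34.82 μJ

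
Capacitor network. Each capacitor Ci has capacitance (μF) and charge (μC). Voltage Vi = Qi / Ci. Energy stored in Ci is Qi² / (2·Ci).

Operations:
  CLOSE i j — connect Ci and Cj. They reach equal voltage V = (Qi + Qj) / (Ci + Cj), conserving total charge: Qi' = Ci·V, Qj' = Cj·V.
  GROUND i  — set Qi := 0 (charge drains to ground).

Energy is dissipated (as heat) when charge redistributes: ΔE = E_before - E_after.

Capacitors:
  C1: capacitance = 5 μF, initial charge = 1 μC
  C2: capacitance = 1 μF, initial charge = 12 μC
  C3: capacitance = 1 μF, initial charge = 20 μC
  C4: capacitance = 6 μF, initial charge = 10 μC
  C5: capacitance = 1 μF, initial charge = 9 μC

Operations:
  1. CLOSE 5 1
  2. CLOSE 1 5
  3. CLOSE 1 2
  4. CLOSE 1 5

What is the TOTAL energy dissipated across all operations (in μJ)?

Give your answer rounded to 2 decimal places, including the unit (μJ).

Initial: C1(5μF, Q=1μC, V=0.20V), C2(1μF, Q=12μC, V=12.00V), C3(1μF, Q=20μC, V=20.00V), C4(6μF, Q=10μC, V=1.67V), C5(1μF, Q=9μC, V=9.00V)
Op 1: CLOSE 5-1: Q_total=10.00, C_total=6.00, V=1.67; Q5=1.67, Q1=8.33; dissipated=32.267
Op 2: CLOSE 1-5: Q_total=10.00, C_total=6.00, V=1.67; Q1=8.33, Q5=1.67; dissipated=0.000
Op 3: CLOSE 1-2: Q_total=20.33, C_total=6.00, V=3.39; Q1=16.94, Q2=3.39; dissipated=44.491
Op 4: CLOSE 1-5: Q_total=18.61, C_total=6.00, V=3.10; Q1=15.51, Q5=3.10; dissipated=1.236
Total dissipated: 77.993 μJ

Answer: 77.99 μJ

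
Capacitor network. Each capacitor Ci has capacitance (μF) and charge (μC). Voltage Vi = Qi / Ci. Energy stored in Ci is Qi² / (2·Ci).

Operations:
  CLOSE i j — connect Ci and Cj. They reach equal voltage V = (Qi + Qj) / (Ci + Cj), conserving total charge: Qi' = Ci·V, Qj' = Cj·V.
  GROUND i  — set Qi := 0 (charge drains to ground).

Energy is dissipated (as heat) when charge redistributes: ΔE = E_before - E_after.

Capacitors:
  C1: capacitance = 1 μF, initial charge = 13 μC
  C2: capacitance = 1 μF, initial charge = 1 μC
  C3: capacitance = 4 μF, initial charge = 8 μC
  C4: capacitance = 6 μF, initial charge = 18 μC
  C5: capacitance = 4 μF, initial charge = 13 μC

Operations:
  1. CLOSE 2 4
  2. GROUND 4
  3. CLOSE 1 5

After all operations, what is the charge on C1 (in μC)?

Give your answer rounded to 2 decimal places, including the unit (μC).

Initial: C1(1μF, Q=13μC, V=13.00V), C2(1μF, Q=1μC, V=1.00V), C3(4μF, Q=8μC, V=2.00V), C4(6μF, Q=18μC, V=3.00V), C5(4μF, Q=13μC, V=3.25V)
Op 1: CLOSE 2-4: Q_total=19.00, C_total=7.00, V=2.71; Q2=2.71, Q4=16.29; dissipated=1.714
Op 2: GROUND 4: Q4=0; energy lost=22.102
Op 3: CLOSE 1-5: Q_total=26.00, C_total=5.00, V=5.20; Q1=5.20, Q5=20.80; dissipated=38.025
Final charges: Q1=5.20, Q2=2.71, Q3=8.00, Q4=0.00, Q5=20.80

Answer: 5.20 μC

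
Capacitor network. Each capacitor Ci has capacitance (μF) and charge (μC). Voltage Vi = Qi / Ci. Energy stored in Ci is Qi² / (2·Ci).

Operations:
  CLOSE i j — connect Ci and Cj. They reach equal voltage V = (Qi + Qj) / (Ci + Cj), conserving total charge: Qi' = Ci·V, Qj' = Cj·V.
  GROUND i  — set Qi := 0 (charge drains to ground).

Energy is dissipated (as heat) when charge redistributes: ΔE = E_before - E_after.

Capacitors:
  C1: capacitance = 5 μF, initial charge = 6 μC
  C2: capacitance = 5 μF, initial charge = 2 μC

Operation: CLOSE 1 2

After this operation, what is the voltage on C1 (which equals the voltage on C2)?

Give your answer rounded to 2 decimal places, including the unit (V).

Initial: C1(5μF, Q=6μC, V=1.20V), C2(5μF, Q=2μC, V=0.40V)
Op 1: CLOSE 1-2: Q_total=8.00, C_total=10.00, V=0.80; Q1=4.00, Q2=4.00; dissipated=0.800

Answer: 0.80 V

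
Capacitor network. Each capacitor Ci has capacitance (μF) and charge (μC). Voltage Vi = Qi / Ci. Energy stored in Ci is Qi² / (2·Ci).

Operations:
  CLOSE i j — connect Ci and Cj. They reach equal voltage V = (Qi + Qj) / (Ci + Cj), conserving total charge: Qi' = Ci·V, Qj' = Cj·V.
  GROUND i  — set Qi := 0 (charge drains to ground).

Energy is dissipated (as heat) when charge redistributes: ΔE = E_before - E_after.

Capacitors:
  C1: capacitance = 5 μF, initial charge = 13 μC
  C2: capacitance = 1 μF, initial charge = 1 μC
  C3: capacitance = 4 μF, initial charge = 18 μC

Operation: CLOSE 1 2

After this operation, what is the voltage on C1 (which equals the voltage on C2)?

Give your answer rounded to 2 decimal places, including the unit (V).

Answer: 2.33 V

Derivation:
Initial: C1(5μF, Q=13μC, V=2.60V), C2(1μF, Q=1μC, V=1.00V), C3(4μF, Q=18μC, V=4.50V)
Op 1: CLOSE 1-2: Q_total=14.00, C_total=6.00, V=2.33; Q1=11.67, Q2=2.33; dissipated=1.067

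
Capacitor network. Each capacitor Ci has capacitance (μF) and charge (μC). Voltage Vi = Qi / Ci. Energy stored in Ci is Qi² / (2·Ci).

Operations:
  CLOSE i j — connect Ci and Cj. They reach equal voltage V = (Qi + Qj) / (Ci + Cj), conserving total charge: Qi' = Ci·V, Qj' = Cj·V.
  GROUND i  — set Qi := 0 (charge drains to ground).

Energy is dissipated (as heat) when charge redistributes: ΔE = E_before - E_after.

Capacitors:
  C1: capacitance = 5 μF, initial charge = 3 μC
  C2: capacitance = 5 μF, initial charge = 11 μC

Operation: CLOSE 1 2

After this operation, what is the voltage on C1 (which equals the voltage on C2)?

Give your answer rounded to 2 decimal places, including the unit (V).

Answer: 1.40 V

Derivation:
Initial: C1(5μF, Q=3μC, V=0.60V), C2(5μF, Q=11μC, V=2.20V)
Op 1: CLOSE 1-2: Q_total=14.00, C_total=10.00, V=1.40; Q1=7.00, Q2=7.00; dissipated=3.200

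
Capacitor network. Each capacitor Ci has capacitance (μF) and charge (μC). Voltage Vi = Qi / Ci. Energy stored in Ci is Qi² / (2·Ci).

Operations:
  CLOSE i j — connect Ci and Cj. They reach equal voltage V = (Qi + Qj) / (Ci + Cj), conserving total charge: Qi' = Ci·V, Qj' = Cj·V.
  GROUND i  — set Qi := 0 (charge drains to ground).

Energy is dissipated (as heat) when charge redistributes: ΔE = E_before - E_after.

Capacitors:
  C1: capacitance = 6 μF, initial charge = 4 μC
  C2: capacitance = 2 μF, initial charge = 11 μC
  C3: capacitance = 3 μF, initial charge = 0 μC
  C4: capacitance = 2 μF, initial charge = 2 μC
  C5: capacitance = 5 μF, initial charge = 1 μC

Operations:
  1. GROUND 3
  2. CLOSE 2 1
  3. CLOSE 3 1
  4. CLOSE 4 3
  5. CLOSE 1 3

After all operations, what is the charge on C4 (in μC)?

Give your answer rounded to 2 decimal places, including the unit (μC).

Answer: 2.30 μC

Derivation:
Initial: C1(6μF, Q=4μC, V=0.67V), C2(2μF, Q=11μC, V=5.50V), C3(3μF, Q=0μC, V=0.00V), C4(2μF, Q=2μC, V=1.00V), C5(5μF, Q=1μC, V=0.20V)
Op 1: GROUND 3: Q3=0; energy lost=0.000
Op 2: CLOSE 2-1: Q_total=15.00, C_total=8.00, V=1.88; Q2=3.75, Q1=11.25; dissipated=17.521
Op 3: CLOSE 3-1: Q_total=11.25, C_total=9.00, V=1.25; Q3=3.75, Q1=7.50; dissipated=3.516
Op 4: CLOSE 4-3: Q_total=5.75, C_total=5.00, V=1.15; Q4=2.30, Q3=3.45; dissipated=0.037
Op 5: CLOSE 1-3: Q_total=10.95, C_total=9.00, V=1.22; Q1=7.30, Q3=3.65; dissipated=0.010
Final charges: Q1=7.30, Q2=3.75, Q3=3.65, Q4=2.30, Q5=1.00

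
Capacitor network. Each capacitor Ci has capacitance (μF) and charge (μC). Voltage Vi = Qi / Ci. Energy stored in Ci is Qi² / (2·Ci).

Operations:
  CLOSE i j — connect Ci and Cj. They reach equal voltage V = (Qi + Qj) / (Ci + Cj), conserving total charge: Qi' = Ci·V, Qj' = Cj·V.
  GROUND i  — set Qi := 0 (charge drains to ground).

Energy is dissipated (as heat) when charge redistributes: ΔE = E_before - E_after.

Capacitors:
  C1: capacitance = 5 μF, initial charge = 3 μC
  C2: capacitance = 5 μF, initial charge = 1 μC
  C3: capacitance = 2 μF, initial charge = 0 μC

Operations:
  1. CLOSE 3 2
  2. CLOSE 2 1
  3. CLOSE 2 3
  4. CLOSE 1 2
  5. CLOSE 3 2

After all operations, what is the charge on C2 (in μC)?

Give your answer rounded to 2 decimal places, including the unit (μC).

Answer: 1.65 μC

Derivation:
Initial: C1(5μF, Q=3μC, V=0.60V), C2(5μF, Q=1μC, V=0.20V), C3(2μF, Q=0μC, V=0.00V)
Op 1: CLOSE 3-2: Q_total=1.00, C_total=7.00, V=0.14; Q3=0.29, Q2=0.71; dissipated=0.029
Op 2: CLOSE 2-1: Q_total=3.71, C_total=10.00, V=0.37; Q2=1.86, Q1=1.86; dissipated=0.261
Op 3: CLOSE 2-3: Q_total=2.14, C_total=7.00, V=0.31; Q2=1.53, Q3=0.61; dissipated=0.037
Op 4: CLOSE 1-2: Q_total=3.39, C_total=10.00, V=0.34; Q1=1.69, Q2=1.69; dissipated=0.005
Op 5: CLOSE 3-2: Q_total=2.31, C_total=7.00, V=0.33; Q3=0.66, Q2=1.65; dissipated=0.001
Final charges: Q1=1.69, Q2=1.65, Q3=0.66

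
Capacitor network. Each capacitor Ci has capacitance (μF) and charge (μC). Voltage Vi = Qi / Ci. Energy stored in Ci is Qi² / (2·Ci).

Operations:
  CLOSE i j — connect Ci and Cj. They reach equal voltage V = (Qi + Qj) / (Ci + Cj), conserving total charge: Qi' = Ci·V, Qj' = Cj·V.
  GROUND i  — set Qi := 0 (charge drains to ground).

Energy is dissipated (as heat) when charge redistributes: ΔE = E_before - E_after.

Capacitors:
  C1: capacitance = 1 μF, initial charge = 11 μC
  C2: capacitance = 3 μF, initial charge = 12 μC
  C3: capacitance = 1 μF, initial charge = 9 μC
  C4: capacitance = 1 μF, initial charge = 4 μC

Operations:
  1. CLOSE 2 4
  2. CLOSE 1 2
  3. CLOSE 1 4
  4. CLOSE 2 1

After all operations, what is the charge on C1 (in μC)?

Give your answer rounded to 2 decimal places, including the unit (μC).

Answer: 5.53 μC

Derivation:
Initial: C1(1μF, Q=11μC, V=11.00V), C2(3μF, Q=12μC, V=4.00V), C3(1μF, Q=9μC, V=9.00V), C4(1μF, Q=4μC, V=4.00V)
Op 1: CLOSE 2-4: Q_total=16.00, C_total=4.00, V=4.00; Q2=12.00, Q4=4.00; dissipated=0.000
Op 2: CLOSE 1-2: Q_total=23.00, C_total=4.00, V=5.75; Q1=5.75, Q2=17.25; dissipated=18.375
Op 3: CLOSE 1-4: Q_total=9.75, C_total=2.00, V=4.88; Q1=4.88, Q4=4.88; dissipated=0.766
Op 4: CLOSE 2-1: Q_total=22.12, C_total=4.00, V=5.53; Q2=16.59, Q1=5.53; dissipated=0.287
Final charges: Q1=5.53, Q2=16.59, Q3=9.00, Q4=4.88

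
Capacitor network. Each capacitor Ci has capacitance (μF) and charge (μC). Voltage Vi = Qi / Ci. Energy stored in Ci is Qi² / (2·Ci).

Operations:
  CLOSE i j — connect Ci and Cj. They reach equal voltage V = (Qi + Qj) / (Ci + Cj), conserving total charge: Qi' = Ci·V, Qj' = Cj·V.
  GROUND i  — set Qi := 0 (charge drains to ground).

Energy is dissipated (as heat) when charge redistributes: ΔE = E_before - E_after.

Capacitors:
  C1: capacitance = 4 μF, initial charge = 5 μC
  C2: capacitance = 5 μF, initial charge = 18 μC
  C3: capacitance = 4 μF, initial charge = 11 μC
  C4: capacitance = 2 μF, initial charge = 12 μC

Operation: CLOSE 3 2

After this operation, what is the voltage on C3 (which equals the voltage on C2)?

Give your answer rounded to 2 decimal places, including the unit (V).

Initial: C1(4μF, Q=5μC, V=1.25V), C2(5μF, Q=18μC, V=3.60V), C3(4μF, Q=11μC, V=2.75V), C4(2μF, Q=12μC, V=6.00V)
Op 1: CLOSE 3-2: Q_total=29.00, C_total=9.00, V=3.22; Q3=12.89, Q2=16.11; dissipated=0.803

Answer: 3.22 V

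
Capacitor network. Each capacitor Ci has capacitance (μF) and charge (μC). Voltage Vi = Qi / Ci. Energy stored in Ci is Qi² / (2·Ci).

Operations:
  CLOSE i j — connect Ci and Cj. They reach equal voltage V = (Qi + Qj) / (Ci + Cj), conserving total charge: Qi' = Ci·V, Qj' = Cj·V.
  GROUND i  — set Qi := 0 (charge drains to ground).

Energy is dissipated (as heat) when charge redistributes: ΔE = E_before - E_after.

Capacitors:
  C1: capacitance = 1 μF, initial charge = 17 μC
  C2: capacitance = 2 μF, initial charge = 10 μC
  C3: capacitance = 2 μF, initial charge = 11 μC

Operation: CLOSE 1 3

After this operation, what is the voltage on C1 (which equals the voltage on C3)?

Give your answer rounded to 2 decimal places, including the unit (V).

Initial: C1(1μF, Q=17μC, V=17.00V), C2(2μF, Q=10μC, V=5.00V), C3(2μF, Q=11μC, V=5.50V)
Op 1: CLOSE 1-3: Q_total=28.00, C_total=3.00, V=9.33; Q1=9.33, Q3=18.67; dissipated=44.083

Answer: 9.33 V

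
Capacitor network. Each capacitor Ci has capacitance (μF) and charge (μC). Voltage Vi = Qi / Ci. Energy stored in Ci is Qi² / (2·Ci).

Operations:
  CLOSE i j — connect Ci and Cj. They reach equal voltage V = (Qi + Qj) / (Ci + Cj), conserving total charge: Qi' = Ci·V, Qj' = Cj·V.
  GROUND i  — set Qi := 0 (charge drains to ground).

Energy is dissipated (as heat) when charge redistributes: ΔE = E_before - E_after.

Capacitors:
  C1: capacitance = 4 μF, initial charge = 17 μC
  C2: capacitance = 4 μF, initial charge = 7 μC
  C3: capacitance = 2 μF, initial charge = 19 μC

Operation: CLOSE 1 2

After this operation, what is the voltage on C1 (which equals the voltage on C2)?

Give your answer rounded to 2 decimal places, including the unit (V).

Initial: C1(4μF, Q=17μC, V=4.25V), C2(4μF, Q=7μC, V=1.75V), C3(2μF, Q=19μC, V=9.50V)
Op 1: CLOSE 1-2: Q_total=24.00, C_total=8.00, V=3.00; Q1=12.00, Q2=12.00; dissipated=6.250

Answer: 3.00 V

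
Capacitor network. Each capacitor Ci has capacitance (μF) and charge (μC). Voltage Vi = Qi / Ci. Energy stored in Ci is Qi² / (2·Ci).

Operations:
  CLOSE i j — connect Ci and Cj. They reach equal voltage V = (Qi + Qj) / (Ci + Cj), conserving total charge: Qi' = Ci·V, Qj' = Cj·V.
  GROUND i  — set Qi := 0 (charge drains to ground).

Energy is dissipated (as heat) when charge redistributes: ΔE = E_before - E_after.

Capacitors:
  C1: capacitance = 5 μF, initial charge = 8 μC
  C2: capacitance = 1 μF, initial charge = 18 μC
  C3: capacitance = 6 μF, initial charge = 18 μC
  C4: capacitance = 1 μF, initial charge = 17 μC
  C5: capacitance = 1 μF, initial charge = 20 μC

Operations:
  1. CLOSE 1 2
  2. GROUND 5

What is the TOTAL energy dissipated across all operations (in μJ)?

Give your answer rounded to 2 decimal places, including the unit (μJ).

Answer: 312.07 μJ

Derivation:
Initial: C1(5μF, Q=8μC, V=1.60V), C2(1μF, Q=18μC, V=18.00V), C3(6μF, Q=18μC, V=3.00V), C4(1μF, Q=17μC, V=17.00V), C5(1μF, Q=20μC, V=20.00V)
Op 1: CLOSE 1-2: Q_total=26.00, C_total=6.00, V=4.33; Q1=21.67, Q2=4.33; dissipated=112.067
Op 2: GROUND 5: Q5=0; energy lost=200.000
Total dissipated: 312.067 μJ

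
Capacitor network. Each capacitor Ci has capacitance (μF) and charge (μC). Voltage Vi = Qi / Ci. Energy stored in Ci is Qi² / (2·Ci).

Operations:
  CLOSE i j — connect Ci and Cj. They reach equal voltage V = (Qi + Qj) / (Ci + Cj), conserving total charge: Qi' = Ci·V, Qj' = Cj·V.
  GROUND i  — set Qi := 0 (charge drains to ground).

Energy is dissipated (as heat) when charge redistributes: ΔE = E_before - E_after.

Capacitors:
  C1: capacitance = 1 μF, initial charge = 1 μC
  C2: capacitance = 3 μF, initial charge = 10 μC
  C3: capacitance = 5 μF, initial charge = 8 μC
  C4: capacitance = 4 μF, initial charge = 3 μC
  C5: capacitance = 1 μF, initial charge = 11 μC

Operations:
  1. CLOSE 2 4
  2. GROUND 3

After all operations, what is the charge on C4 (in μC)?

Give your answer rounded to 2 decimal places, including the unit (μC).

Initial: C1(1μF, Q=1μC, V=1.00V), C2(3μF, Q=10μC, V=3.33V), C3(5μF, Q=8μC, V=1.60V), C4(4μF, Q=3μC, V=0.75V), C5(1μF, Q=11μC, V=11.00V)
Op 1: CLOSE 2-4: Q_total=13.00, C_total=7.00, V=1.86; Q2=5.57, Q4=7.43; dissipated=5.720
Op 2: GROUND 3: Q3=0; energy lost=6.400
Final charges: Q1=1.00, Q2=5.57, Q3=0.00, Q4=7.43, Q5=11.00

Answer: 7.43 μC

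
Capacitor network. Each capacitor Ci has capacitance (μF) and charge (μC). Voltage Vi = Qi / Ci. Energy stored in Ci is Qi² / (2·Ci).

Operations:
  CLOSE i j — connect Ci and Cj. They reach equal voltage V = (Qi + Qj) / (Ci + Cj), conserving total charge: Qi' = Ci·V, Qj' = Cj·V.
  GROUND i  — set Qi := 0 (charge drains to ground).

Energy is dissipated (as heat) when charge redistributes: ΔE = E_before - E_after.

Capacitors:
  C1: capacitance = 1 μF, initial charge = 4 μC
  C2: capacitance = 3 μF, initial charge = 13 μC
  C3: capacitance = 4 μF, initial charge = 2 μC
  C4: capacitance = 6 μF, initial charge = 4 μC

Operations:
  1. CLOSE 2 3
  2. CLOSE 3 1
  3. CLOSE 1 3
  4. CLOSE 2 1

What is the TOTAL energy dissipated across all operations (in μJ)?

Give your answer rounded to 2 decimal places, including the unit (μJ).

Answer: 14.03 μJ

Derivation:
Initial: C1(1μF, Q=4μC, V=4.00V), C2(3μF, Q=13μC, V=4.33V), C3(4μF, Q=2μC, V=0.50V), C4(6μF, Q=4μC, V=0.67V)
Op 1: CLOSE 2-3: Q_total=15.00, C_total=7.00, V=2.14; Q2=6.43, Q3=8.57; dissipated=12.595
Op 2: CLOSE 3-1: Q_total=12.57, C_total=5.00, V=2.51; Q3=10.06, Q1=2.51; dissipated=1.380
Op 3: CLOSE 1-3: Q_total=12.57, C_total=5.00, V=2.51; Q1=2.51, Q3=10.06; dissipated=0.000
Op 4: CLOSE 2-1: Q_total=8.94, C_total=4.00, V=2.24; Q2=6.71, Q1=2.24; dissipated=0.052
Total dissipated: 14.027 μJ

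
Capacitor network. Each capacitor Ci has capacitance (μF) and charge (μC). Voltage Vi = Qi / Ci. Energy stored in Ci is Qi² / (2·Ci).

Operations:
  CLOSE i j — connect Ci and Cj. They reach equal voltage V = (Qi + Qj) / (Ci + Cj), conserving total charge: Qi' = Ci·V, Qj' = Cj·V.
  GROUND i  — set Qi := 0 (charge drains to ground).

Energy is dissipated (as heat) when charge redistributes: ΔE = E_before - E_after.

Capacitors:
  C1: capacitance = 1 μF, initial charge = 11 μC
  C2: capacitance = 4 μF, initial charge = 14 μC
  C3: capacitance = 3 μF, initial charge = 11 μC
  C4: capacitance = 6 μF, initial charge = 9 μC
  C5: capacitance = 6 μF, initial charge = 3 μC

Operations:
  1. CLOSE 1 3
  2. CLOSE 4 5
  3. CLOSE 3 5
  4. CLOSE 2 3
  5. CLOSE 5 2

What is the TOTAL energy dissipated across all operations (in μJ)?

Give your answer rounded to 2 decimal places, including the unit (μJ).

Answer: 43.17 μJ

Derivation:
Initial: C1(1μF, Q=11μC, V=11.00V), C2(4μF, Q=14μC, V=3.50V), C3(3μF, Q=11μC, V=3.67V), C4(6μF, Q=9μC, V=1.50V), C5(6μF, Q=3μC, V=0.50V)
Op 1: CLOSE 1-3: Q_total=22.00, C_total=4.00, V=5.50; Q1=5.50, Q3=16.50; dissipated=20.167
Op 2: CLOSE 4-5: Q_total=12.00, C_total=12.00, V=1.00; Q4=6.00, Q5=6.00; dissipated=1.500
Op 3: CLOSE 3-5: Q_total=22.50, C_total=9.00, V=2.50; Q3=7.50, Q5=15.00; dissipated=20.250
Op 4: CLOSE 2-3: Q_total=21.50, C_total=7.00, V=3.07; Q2=12.29, Q3=9.21; dissipated=0.857
Op 5: CLOSE 5-2: Q_total=27.29, C_total=10.00, V=2.73; Q5=16.37, Q2=10.91; dissipated=0.392
Total dissipated: 43.166 μJ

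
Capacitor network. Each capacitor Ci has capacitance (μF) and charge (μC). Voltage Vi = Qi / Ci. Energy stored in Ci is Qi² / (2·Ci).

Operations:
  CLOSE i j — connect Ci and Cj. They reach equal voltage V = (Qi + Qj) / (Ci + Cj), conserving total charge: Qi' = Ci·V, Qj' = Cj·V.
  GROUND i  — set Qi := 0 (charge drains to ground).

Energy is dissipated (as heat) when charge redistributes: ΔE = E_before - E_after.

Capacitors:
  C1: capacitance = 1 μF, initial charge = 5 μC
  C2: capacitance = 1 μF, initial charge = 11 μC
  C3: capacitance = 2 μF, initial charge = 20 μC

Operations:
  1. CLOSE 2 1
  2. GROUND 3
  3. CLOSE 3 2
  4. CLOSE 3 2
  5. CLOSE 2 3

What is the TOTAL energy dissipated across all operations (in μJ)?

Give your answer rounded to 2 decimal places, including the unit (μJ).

Initial: C1(1μF, Q=5μC, V=5.00V), C2(1μF, Q=11μC, V=11.00V), C3(2μF, Q=20μC, V=10.00V)
Op 1: CLOSE 2-1: Q_total=16.00, C_total=2.00, V=8.00; Q2=8.00, Q1=8.00; dissipated=9.000
Op 2: GROUND 3: Q3=0; energy lost=100.000
Op 3: CLOSE 3-2: Q_total=8.00, C_total=3.00, V=2.67; Q3=5.33, Q2=2.67; dissipated=21.333
Op 4: CLOSE 3-2: Q_total=8.00, C_total=3.00, V=2.67; Q3=5.33, Q2=2.67; dissipated=0.000
Op 5: CLOSE 2-3: Q_total=8.00, C_total=3.00, V=2.67; Q2=2.67, Q3=5.33; dissipated=0.000
Total dissipated: 130.333 μJ

Answer: 130.33 μJ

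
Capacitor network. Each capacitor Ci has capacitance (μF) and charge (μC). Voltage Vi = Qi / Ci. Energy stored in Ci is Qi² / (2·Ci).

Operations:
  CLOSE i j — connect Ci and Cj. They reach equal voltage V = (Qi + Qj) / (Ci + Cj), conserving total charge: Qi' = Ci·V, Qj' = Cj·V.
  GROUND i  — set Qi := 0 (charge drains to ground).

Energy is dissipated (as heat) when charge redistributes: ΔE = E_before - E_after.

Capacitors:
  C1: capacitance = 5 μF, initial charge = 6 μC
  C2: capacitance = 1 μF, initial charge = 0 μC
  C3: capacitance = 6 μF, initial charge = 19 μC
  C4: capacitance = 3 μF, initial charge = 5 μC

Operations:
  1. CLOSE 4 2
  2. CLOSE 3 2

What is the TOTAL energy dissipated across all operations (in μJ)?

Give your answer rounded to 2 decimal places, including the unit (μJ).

Initial: C1(5μF, Q=6μC, V=1.20V), C2(1μF, Q=0μC, V=0.00V), C3(6μF, Q=19μC, V=3.17V), C4(3μF, Q=5μC, V=1.67V)
Op 1: CLOSE 4-2: Q_total=5.00, C_total=4.00, V=1.25; Q4=3.75, Q2=1.25; dissipated=1.042
Op 2: CLOSE 3-2: Q_total=20.25, C_total=7.00, V=2.89; Q3=17.36, Q2=2.89; dissipated=1.574
Total dissipated: 2.616 μJ

Answer: 2.62 μJ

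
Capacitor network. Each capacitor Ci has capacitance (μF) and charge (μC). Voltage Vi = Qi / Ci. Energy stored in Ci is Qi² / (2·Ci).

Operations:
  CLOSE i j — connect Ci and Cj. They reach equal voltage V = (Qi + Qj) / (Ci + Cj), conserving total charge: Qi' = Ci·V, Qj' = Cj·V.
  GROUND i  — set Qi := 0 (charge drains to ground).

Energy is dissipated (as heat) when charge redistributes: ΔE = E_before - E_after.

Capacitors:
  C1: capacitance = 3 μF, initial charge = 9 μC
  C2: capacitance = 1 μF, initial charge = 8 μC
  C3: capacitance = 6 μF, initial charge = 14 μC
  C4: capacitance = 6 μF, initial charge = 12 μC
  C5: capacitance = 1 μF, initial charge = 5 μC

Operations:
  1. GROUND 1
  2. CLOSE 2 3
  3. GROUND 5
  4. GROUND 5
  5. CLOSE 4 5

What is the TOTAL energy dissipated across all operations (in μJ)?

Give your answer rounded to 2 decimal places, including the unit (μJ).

Initial: C1(3μF, Q=9μC, V=3.00V), C2(1μF, Q=8μC, V=8.00V), C3(6μF, Q=14μC, V=2.33V), C4(6μF, Q=12μC, V=2.00V), C5(1μF, Q=5μC, V=5.00V)
Op 1: GROUND 1: Q1=0; energy lost=13.500
Op 2: CLOSE 2-3: Q_total=22.00, C_total=7.00, V=3.14; Q2=3.14, Q3=18.86; dissipated=13.762
Op 3: GROUND 5: Q5=0; energy lost=12.500
Op 4: GROUND 5: Q5=0; energy lost=0.000
Op 5: CLOSE 4-5: Q_total=12.00, C_total=7.00, V=1.71; Q4=10.29, Q5=1.71; dissipated=1.714
Total dissipated: 41.476 μJ

Answer: 41.48 μJ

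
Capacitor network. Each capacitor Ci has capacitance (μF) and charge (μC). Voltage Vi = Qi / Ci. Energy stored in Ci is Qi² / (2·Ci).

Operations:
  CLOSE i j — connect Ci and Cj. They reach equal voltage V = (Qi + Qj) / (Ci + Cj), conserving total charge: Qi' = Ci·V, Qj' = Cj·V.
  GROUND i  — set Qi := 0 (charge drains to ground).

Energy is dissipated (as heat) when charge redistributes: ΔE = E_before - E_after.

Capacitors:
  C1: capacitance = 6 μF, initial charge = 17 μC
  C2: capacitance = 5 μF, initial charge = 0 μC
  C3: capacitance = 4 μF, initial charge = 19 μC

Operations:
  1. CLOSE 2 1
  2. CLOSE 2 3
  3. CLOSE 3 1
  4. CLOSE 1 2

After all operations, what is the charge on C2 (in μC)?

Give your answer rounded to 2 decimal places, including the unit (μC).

Initial: C1(6μF, Q=17μC, V=2.83V), C2(5μF, Q=0μC, V=0.00V), C3(4μF, Q=19μC, V=4.75V)
Op 1: CLOSE 2-1: Q_total=17.00, C_total=11.00, V=1.55; Q2=7.73, Q1=9.27; dissipated=10.947
Op 2: CLOSE 2-3: Q_total=26.73, C_total=9.00, V=2.97; Q2=14.85, Q3=11.88; dissipated=11.410
Op 3: CLOSE 3-1: Q_total=21.15, C_total=10.00, V=2.12; Q3=8.46, Q1=12.69; dissipated=2.434
Op 4: CLOSE 1-2: Q_total=27.54, C_total=11.00, V=2.50; Q1=15.02, Q2=12.52; dissipated=0.996
Final charges: Q1=15.02, Q2=12.52, Q3=8.46

Answer: 12.52 μC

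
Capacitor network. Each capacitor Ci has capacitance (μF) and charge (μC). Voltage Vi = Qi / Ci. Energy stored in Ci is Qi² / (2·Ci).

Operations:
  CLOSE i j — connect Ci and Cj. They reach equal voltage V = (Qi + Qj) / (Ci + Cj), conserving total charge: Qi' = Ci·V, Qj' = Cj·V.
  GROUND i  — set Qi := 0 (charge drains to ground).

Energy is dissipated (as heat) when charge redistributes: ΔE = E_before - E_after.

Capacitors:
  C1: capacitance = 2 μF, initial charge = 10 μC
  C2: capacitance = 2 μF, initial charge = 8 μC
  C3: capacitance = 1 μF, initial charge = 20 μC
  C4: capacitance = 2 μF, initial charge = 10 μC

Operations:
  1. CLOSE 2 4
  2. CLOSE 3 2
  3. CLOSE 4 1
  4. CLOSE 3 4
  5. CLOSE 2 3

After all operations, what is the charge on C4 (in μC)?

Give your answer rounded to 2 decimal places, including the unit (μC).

Initial: C1(2μF, Q=10μC, V=5.00V), C2(2μF, Q=8μC, V=4.00V), C3(1μF, Q=20μC, V=20.00V), C4(2μF, Q=10μC, V=5.00V)
Op 1: CLOSE 2-4: Q_total=18.00, C_total=4.00, V=4.50; Q2=9.00, Q4=9.00; dissipated=0.500
Op 2: CLOSE 3-2: Q_total=29.00, C_total=3.00, V=9.67; Q3=9.67, Q2=19.33; dissipated=80.083
Op 3: CLOSE 4-1: Q_total=19.00, C_total=4.00, V=4.75; Q4=9.50, Q1=9.50; dissipated=0.125
Op 4: CLOSE 3-4: Q_total=19.17, C_total=3.00, V=6.39; Q3=6.39, Q4=12.78; dissipated=8.058
Op 5: CLOSE 2-3: Q_total=25.72, C_total=3.00, V=8.57; Q2=17.15, Q3=8.57; dissipated=3.581
Final charges: Q1=9.50, Q2=17.15, Q3=8.57, Q4=12.78

Answer: 12.78 μC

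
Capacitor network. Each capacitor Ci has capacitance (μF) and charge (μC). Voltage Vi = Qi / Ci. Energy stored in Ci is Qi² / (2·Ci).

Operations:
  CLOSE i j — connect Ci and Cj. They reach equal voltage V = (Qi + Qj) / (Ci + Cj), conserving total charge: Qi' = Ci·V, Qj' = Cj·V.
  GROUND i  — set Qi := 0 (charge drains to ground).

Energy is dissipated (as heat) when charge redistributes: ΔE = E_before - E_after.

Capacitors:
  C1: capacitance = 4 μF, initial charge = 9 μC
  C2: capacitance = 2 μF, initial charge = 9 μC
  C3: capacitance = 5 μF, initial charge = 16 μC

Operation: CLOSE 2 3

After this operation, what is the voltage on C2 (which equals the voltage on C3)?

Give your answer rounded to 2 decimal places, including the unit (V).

Initial: C1(4μF, Q=9μC, V=2.25V), C2(2μF, Q=9μC, V=4.50V), C3(5μF, Q=16μC, V=3.20V)
Op 1: CLOSE 2-3: Q_total=25.00, C_total=7.00, V=3.57; Q2=7.14, Q3=17.86; dissipated=1.207

Answer: 3.57 V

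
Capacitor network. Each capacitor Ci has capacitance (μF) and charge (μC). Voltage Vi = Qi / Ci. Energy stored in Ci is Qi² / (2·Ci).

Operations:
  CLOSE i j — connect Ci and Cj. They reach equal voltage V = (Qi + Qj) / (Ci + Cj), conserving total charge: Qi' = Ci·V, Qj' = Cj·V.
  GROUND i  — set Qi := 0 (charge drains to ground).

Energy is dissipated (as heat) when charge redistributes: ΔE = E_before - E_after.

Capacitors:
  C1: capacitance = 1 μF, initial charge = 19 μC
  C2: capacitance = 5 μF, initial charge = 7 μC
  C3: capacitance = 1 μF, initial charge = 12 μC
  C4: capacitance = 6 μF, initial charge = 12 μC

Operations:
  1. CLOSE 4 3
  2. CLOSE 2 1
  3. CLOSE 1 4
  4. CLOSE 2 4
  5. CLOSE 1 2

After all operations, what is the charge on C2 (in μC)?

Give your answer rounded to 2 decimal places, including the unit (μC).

Answer: 19.26 μC

Derivation:
Initial: C1(1μF, Q=19μC, V=19.00V), C2(5μF, Q=7μC, V=1.40V), C3(1μF, Q=12μC, V=12.00V), C4(6μF, Q=12μC, V=2.00V)
Op 1: CLOSE 4-3: Q_total=24.00, C_total=7.00, V=3.43; Q4=20.57, Q3=3.43; dissipated=42.857
Op 2: CLOSE 2-1: Q_total=26.00, C_total=6.00, V=4.33; Q2=21.67, Q1=4.33; dissipated=129.067
Op 3: CLOSE 1-4: Q_total=24.90, C_total=7.00, V=3.56; Q1=3.56, Q4=21.35; dissipated=0.351
Op 4: CLOSE 2-4: Q_total=43.01, C_total=11.00, V=3.91; Q2=19.55, Q4=23.46; dissipated=0.820
Op 5: CLOSE 1-2: Q_total=23.11, C_total=6.00, V=3.85; Q1=3.85, Q2=19.26; dissipated=0.052
Final charges: Q1=3.85, Q2=19.26, Q3=3.43, Q4=23.46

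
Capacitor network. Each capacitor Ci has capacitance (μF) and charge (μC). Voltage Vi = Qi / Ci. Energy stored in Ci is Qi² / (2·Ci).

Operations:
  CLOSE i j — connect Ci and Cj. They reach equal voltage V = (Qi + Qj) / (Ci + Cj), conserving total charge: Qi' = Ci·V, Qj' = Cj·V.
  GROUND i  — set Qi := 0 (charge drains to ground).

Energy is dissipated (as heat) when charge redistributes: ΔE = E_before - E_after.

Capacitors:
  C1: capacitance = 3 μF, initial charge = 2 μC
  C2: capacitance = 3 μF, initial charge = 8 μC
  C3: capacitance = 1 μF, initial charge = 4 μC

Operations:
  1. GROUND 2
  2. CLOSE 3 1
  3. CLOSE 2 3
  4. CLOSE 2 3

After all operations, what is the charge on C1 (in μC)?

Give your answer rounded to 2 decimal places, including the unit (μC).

Initial: C1(3μF, Q=2μC, V=0.67V), C2(3μF, Q=8μC, V=2.67V), C3(1μF, Q=4μC, V=4.00V)
Op 1: GROUND 2: Q2=0; energy lost=10.667
Op 2: CLOSE 3-1: Q_total=6.00, C_total=4.00, V=1.50; Q3=1.50, Q1=4.50; dissipated=4.167
Op 3: CLOSE 2-3: Q_total=1.50, C_total=4.00, V=0.38; Q2=1.12, Q3=0.38; dissipated=0.844
Op 4: CLOSE 2-3: Q_total=1.50, C_total=4.00, V=0.38; Q2=1.12, Q3=0.38; dissipated=0.000
Final charges: Q1=4.50, Q2=1.12, Q3=0.38

Answer: 4.50 μC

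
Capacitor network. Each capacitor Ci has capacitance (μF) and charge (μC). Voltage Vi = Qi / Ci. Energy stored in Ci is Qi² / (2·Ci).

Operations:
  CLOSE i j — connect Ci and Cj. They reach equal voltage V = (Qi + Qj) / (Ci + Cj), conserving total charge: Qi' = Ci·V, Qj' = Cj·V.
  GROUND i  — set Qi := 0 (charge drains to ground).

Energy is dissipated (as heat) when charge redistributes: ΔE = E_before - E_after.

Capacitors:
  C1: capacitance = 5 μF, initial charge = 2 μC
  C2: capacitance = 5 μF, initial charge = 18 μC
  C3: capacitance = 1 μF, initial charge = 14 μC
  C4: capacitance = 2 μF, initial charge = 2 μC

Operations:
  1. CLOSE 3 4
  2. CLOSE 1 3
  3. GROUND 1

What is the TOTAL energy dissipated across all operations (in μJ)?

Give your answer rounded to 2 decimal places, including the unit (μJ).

Initial: C1(5μF, Q=2μC, V=0.40V), C2(5μF, Q=18μC, V=3.60V), C3(1μF, Q=14μC, V=14.00V), C4(2μF, Q=2μC, V=1.00V)
Op 1: CLOSE 3-4: Q_total=16.00, C_total=3.00, V=5.33; Q3=5.33, Q4=10.67; dissipated=56.333
Op 2: CLOSE 1-3: Q_total=7.33, C_total=6.00, V=1.22; Q1=6.11, Q3=1.22; dissipated=10.141
Op 3: GROUND 1: Q1=0; energy lost=3.735
Total dissipated: 70.209 μJ

Answer: 70.21 μJ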